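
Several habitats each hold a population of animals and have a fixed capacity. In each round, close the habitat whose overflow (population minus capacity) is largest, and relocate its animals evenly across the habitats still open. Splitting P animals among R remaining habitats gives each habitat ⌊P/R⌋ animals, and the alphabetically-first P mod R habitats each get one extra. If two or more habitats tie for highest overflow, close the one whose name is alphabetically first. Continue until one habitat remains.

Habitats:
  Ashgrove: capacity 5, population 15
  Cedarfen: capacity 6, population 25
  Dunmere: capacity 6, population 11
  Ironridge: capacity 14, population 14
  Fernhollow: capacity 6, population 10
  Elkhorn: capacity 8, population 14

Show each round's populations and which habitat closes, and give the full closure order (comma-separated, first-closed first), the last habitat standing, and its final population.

Round 1: Ashgrove=15 Cedarfen=25 Dunmere=11 Elkhorn=14 Fernhollow=10 Ironridge=14 → close Cedarfen (overflow 19)
  25÷5 = 5 each, +1 to first 0
Round 2: Ashgrove=20 Dunmere=16 Elkhorn=19 Fernhollow=15 Ironridge=19 → close Ashgrove (overflow 15)
  20÷4 = 5 each, +1 to first 0
Round 3: Dunmere=21 Elkhorn=24 Fernhollow=20 Ironridge=24 → close Elkhorn (overflow 16)
  24÷3 = 8 each, +1 to first 0
Round 4: Dunmere=29 Fernhollow=28 Ironridge=32 → close Dunmere (overflow 23)
  29÷2 = 14 each, +1 to first 1
Round 5: Fernhollow=43 Ironridge=46 → close Fernhollow (overflow 37)
  43÷1 = 43 each, +1 to first 0

Closure order: Cedarfen, Ashgrove, Elkhorn, Dunmere, Fernhollow
Last habitat: Ironridge with 89 animals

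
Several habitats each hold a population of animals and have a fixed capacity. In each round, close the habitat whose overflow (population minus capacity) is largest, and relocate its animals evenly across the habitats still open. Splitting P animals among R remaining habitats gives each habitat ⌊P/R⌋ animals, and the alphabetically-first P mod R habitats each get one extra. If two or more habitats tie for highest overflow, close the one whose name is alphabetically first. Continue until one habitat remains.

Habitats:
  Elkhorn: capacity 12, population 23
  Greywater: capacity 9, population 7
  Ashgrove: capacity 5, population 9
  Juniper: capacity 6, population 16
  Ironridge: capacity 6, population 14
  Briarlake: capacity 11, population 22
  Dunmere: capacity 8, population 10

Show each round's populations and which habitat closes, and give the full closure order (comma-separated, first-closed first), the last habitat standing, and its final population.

Closure order: Briarlake, Elkhorn, Juniper, Ironridge, Ashgrove, Dunmere
Last habitat: Greywater with 101 animals

Round 1: Ashgrove=9 Briarlake=22 Dunmere=10 Elkhorn=23 Greywater=7 Ironridge=14 Juniper=16 → close Briarlake (overflow 11)
  22÷6 = 3 each, +1 to first 4
Round 2: Ashgrove=13 Dunmere=14 Elkhorn=27 Greywater=11 Ironridge=17 Juniper=19 → close Elkhorn (overflow 15)
  27÷5 = 5 each, +1 to first 2
Round 3: Ashgrove=19 Dunmere=20 Greywater=16 Ironridge=22 Juniper=24 → close Juniper (overflow 18)
  24÷4 = 6 each, +1 to first 0
Round 4: Ashgrove=25 Dunmere=26 Greywater=22 Ironridge=28 → close Ironridge (overflow 22)
  28÷3 = 9 each, +1 to first 1
Round 5: Ashgrove=35 Dunmere=35 Greywater=31 → close Ashgrove (overflow 30)
  35÷2 = 17 each, +1 to first 1
Round 6: Dunmere=53 Greywater=48 → close Dunmere (overflow 45)
  53÷1 = 53 each, +1 to first 0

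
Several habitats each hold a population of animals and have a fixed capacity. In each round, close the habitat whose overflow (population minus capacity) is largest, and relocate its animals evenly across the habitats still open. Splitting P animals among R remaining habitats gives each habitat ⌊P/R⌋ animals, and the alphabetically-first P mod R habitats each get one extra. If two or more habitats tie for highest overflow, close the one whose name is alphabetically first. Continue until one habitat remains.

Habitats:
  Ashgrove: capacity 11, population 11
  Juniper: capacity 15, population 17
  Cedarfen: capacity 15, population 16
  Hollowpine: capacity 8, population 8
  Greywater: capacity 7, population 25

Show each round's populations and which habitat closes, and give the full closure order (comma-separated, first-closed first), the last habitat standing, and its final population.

Round 1: Ashgrove=11 Cedarfen=16 Greywater=25 Hollowpine=8 Juniper=17 → close Greywater (overflow 18)
  25÷4 = 6 each, +1 to first 1
Round 2: Ashgrove=18 Cedarfen=22 Hollowpine=14 Juniper=23 → close Juniper (overflow 8)
  23÷3 = 7 each, +1 to first 2
Round 3: Ashgrove=26 Cedarfen=30 Hollowpine=21 → close Ashgrove (overflow 15)
  26÷2 = 13 each, +1 to first 0
Round 4: Cedarfen=43 Hollowpine=34 → close Cedarfen (overflow 28)
  43÷1 = 43 each, +1 to first 0

Closure order: Greywater, Juniper, Ashgrove, Cedarfen
Last habitat: Hollowpine with 77 animals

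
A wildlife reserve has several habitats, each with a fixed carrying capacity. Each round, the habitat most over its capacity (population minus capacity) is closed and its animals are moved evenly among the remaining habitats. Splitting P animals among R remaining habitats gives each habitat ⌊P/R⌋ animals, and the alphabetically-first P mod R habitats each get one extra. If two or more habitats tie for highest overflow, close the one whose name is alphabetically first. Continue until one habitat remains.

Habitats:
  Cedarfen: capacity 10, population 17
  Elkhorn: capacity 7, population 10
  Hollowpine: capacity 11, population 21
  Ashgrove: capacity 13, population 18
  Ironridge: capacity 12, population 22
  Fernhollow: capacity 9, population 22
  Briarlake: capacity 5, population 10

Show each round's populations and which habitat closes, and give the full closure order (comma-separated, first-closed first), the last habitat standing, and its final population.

Closure order: Fernhollow, Hollowpine, Ironridge, Cedarfen, Ashgrove, Briarlake
Last habitat: Elkhorn with 120 animals

Round 1: Ashgrove=18 Briarlake=10 Cedarfen=17 Elkhorn=10 Fernhollow=22 Hollowpine=21 Ironridge=22 → close Fernhollow (overflow 13)
  22÷6 = 3 each, +1 to first 4
Round 2: Ashgrove=22 Briarlake=14 Cedarfen=21 Elkhorn=14 Hollowpine=24 Ironridge=25 → close Hollowpine (overflow 13)
  24÷5 = 4 each, +1 to first 4
Round 3: Ashgrove=27 Briarlake=19 Cedarfen=26 Elkhorn=19 Ironridge=29 → close Ironridge (overflow 17)
  29÷4 = 7 each, +1 to first 1
Round 4: Ashgrove=35 Briarlake=26 Cedarfen=33 Elkhorn=26 → close Cedarfen (overflow 23)
  33÷3 = 11 each, +1 to first 0
Round 5: Ashgrove=46 Briarlake=37 Elkhorn=37 → close Ashgrove (overflow 33)
  46÷2 = 23 each, +1 to first 0
Round 6: Briarlake=60 Elkhorn=60 → close Briarlake (overflow 55)
  60÷1 = 60 each, +1 to first 0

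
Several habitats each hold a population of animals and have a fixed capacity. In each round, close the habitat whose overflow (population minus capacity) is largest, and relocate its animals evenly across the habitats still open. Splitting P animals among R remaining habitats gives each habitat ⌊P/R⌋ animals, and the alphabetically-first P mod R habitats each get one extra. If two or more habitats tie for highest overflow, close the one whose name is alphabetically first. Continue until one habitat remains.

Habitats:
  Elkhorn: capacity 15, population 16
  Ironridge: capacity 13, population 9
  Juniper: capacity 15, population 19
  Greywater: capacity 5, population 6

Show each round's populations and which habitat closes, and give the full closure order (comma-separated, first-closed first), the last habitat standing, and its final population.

Round 1: Elkhorn=16 Greywater=6 Ironridge=9 Juniper=19 → close Juniper (overflow 4)
  19÷3 = 6 each, +1 to first 1
Round 2: Elkhorn=23 Greywater=12 Ironridge=15 → close Elkhorn (overflow 8)
  23÷2 = 11 each, +1 to first 1
Round 3: Greywater=24 Ironridge=26 → close Greywater (overflow 19)
  24÷1 = 24 each, +1 to first 0

Closure order: Juniper, Elkhorn, Greywater
Last habitat: Ironridge with 50 animals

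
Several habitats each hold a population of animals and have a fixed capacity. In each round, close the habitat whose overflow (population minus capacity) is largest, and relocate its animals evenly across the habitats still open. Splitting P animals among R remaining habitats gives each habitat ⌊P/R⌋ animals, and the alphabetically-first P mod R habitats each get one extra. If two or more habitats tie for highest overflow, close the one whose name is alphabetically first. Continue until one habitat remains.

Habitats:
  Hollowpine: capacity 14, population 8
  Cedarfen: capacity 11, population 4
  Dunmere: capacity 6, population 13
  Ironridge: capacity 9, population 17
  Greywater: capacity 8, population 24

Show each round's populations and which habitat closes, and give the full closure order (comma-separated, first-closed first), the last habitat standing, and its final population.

Round 1: Cedarfen=4 Dunmere=13 Greywater=24 Hollowpine=8 Ironridge=17 → close Greywater (overflow 16)
  24÷4 = 6 each, +1 to first 0
Round 2: Cedarfen=10 Dunmere=19 Hollowpine=14 Ironridge=23 → close Ironridge (overflow 14)
  23÷3 = 7 each, +1 to first 2
Round 3: Cedarfen=18 Dunmere=27 Hollowpine=21 → close Dunmere (overflow 21)
  27÷2 = 13 each, +1 to first 1
Round 4: Cedarfen=32 Hollowpine=34 → close Cedarfen (overflow 21)
  32÷1 = 32 each, +1 to first 0

Closure order: Greywater, Ironridge, Dunmere, Cedarfen
Last habitat: Hollowpine with 66 animals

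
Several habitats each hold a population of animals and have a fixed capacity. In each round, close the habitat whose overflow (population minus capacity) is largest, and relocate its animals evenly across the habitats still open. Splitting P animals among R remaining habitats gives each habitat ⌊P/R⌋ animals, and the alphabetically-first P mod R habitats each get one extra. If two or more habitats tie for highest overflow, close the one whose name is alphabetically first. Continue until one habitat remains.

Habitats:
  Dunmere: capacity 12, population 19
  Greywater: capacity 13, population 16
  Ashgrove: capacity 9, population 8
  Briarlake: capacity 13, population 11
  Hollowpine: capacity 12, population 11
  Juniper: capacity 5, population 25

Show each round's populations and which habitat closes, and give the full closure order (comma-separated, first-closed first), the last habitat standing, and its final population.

Closure order: Juniper, Dunmere, Greywater, Ashgrove, Hollowpine
Last habitat: Briarlake with 90 animals

Round 1: Ashgrove=8 Briarlake=11 Dunmere=19 Greywater=16 Hollowpine=11 Juniper=25 → close Juniper (overflow 20)
  25÷5 = 5 each, +1 to first 0
Round 2: Ashgrove=13 Briarlake=16 Dunmere=24 Greywater=21 Hollowpine=16 → close Dunmere (overflow 12)
  24÷4 = 6 each, +1 to first 0
Round 3: Ashgrove=19 Briarlake=22 Greywater=27 Hollowpine=22 → close Greywater (overflow 14)
  27÷3 = 9 each, +1 to first 0
Round 4: Ashgrove=28 Briarlake=31 Hollowpine=31 → close Ashgrove (overflow 19)
  28÷2 = 14 each, +1 to first 0
Round 5: Briarlake=45 Hollowpine=45 → close Hollowpine (overflow 33)
  45÷1 = 45 each, +1 to first 0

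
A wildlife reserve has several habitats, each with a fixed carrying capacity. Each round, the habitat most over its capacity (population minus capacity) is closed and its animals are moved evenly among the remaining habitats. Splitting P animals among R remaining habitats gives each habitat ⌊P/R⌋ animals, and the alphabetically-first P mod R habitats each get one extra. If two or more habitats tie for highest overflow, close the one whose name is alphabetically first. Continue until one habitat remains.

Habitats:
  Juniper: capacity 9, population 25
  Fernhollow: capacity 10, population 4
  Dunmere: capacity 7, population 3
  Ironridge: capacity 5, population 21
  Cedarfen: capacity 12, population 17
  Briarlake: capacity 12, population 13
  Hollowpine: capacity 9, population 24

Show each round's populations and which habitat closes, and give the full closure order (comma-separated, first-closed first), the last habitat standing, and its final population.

Closure order: Ironridge, Juniper, Hollowpine, Cedarfen, Briarlake, Dunmere
Last habitat: Fernhollow with 107 animals

Round 1: Briarlake=13 Cedarfen=17 Dunmere=3 Fernhollow=4 Hollowpine=24 Ironridge=21 Juniper=25 → close Ironridge (overflow 16)
  21÷6 = 3 each, +1 to first 3
Round 2: Briarlake=17 Cedarfen=21 Dunmere=7 Fernhollow=7 Hollowpine=27 Juniper=28 → close Juniper (overflow 19)
  28÷5 = 5 each, +1 to first 3
Round 3: Briarlake=23 Cedarfen=27 Dunmere=13 Fernhollow=12 Hollowpine=32 → close Hollowpine (overflow 23)
  32÷4 = 8 each, +1 to first 0
Round 4: Briarlake=31 Cedarfen=35 Dunmere=21 Fernhollow=20 → close Cedarfen (overflow 23)
  35÷3 = 11 each, +1 to first 2
Round 5: Briarlake=43 Dunmere=33 Fernhollow=31 → close Briarlake (overflow 31)
  43÷2 = 21 each, +1 to first 1
Round 6: Dunmere=55 Fernhollow=52 → close Dunmere (overflow 48)
  55÷1 = 55 each, +1 to first 0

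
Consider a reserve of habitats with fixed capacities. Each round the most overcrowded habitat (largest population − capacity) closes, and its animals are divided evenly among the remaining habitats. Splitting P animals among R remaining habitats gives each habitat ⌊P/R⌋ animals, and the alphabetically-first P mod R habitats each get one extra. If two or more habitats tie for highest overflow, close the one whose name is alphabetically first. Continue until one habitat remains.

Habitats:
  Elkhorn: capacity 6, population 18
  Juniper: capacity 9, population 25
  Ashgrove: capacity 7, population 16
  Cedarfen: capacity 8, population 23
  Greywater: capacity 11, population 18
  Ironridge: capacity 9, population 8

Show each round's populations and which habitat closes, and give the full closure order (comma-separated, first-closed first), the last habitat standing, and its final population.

Round 1: Ashgrove=16 Cedarfen=23 Elkhorn=18 Greywater=18 Ironridge=8 Juniper=25 → close Juniper (overflow 16)
  25÷5 = 5 each, +1 to first 0
Round 2: Ashgrove=21 Cedarfen=28 Elkhorn=23 Greywater=23 Ironridge=13 → close Cedarfen (overflow 20)
  28÷4 = 7 each, +1 to first 0
Round 3: Ashgrove=28 Elkhorn=30 Greywater=30 Ironridge=20 → close Elkhorn (overflow 24)
  30÷3 = 10 each, +1 to first 0
Round 4: Ashgrove=38 Greywater=40 Ironridge=30 → close Ashgrove (overflow 31)
  38÷2 = 19 each, +1 to first 0
Round 5: Greywater=59 Ironridge=49 → close Greywater (overflow 48)
  59÷1 = 59 each, +1 to first 0

Closure order: Juniper, Cedarfen, Elkhorn, Ashgrove, Greywater
Last habitat: Ironridge with 108 animals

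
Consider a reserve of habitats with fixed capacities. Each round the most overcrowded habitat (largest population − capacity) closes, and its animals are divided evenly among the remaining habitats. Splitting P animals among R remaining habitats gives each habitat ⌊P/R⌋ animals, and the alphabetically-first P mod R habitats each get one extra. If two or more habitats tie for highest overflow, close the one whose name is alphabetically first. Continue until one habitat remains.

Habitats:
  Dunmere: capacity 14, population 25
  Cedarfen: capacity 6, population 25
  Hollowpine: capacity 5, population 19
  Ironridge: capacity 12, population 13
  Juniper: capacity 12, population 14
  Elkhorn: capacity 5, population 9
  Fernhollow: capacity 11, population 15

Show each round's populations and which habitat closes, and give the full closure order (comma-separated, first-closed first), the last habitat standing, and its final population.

Round 1: Cedarfen=25 Dunmere=25 Elkhorn=9 Fernhollow=15 Hollowpine=19 Ironridge=13 Juniper=14 → close Cedarfen (overflow 19)
  25÷6 = 4 each, +1 to first 1
Round 2: Dunmere=30 Elkhorn=13 Fernhollow=19 Hollowpine=23 Ironridge=17 Juniper=18 → close Hollowpine (overflow 18)
  23÷5 = 4 each, +1 to first 3
Round 3: Dunmere=35 Elkhorn=18 Fernhollow=24 Ironridge=21 Juniper=22 → close Dunmere (overflow 21)
  35÷4 = 8 each, +1 to first 3
Round 4: Elkhorn=27 Fernhollow=33 Ironridge=30 Juniper=30 → close Elkhorn (overflow 22)
  27÷3 = 9 each, +1 to first 0
Round 5: Fernhollow=42 Ironridge=39 Juniper=39 → close Fernhollow (overflow 31)
  42÷2 = 21 each, +1 to first 0
Round 6: Ironridge=60 Juniper=60 → close Ironridge (overflow 48)
  60÷1 = 60 each, +1 to first 0

Closure order: Cedarfen, Hollowpine, Dunmere, Elkhorn, Fernhollow, Ironridge
Last habitat: Juniper with 120 animals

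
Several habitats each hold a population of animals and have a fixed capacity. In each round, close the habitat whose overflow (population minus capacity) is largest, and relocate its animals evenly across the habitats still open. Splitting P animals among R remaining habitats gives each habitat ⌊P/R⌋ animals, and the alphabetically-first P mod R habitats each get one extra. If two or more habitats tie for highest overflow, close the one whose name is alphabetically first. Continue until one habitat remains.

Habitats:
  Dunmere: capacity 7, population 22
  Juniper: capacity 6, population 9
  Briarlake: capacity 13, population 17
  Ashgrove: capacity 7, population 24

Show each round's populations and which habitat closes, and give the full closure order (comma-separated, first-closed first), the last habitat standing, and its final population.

Round 1: Ashgrove=24 Briarlake=17 Dunmere=22 Juniper=9 → close Ashgrove (overflow 17)
  24÷3 = 8 each, +1 to first 0
Round 2: Briarlake=25 Dunmere=30 Juniper=17 → close Dunmere (overflow 23)
  30÷2 = 15 each, +1 to first 0
Round 3: Briarlake=40 Juniper=32 → close Briarlake (overflow 27)
  40÷1 = 40 each, +1 to first 0

Closure order: Ashgrove, Dunmere, Briarlake
Last habitat: Juniper with 72 animals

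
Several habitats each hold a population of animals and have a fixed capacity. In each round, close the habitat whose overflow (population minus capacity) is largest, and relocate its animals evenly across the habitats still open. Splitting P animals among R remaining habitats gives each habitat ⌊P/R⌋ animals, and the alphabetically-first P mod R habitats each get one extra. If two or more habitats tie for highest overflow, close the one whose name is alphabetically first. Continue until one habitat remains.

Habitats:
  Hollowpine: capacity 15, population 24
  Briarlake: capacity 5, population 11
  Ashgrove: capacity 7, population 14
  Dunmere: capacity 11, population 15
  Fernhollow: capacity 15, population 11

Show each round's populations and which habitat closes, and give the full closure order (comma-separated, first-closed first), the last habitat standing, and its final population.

Closure order: Hollowpine, Ashgrove, Briarlake, Dunmere
Last habitat: Fernhollow with 75 animals

Round 1: Ashgrove=14 Briarlake=11 Dunmere=15 Fernhollow=11 Hollowpine=24 → close Hollowpine (overflow 9)
  24÷4 = 6 each, +1 to first 0
Round 2: Ashgrove=20 Briarlake=17 Dunmere=21 Fernhollow=17 → close Ashgrove (overflow 13)
  20÷3 = 6 each, +1 to first 2
Round 3: Briarlake=24 Dunmere=28 Fernhollow=23 → close Briarlake (overflow 19)
  24÷2 = 12 each, +1 to first 0
Round 4: Dunmere=40 Fernhollow=35 → close Dunmere (overflow 29)
  40÷1 = 40 each, +1 to first 0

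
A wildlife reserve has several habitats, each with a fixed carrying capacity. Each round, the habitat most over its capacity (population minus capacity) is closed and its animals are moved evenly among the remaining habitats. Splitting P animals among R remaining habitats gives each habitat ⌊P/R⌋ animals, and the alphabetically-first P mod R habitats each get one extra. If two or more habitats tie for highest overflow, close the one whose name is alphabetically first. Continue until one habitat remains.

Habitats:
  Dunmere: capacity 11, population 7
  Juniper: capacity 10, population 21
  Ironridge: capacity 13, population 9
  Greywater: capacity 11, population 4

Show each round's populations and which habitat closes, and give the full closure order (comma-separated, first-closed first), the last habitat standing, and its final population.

Round 1: Dunmere=7 Greywater=4 Ironridge=9 Juniper=21 → close Juniper (overflow 11)
  21÷3 = 7 each, +1 to first 0
Round 2: Dunmere=14 Greywater=11 Ironridge=16 → close Dunmere (overflow 3)
  14÷2 = 7 each, +1 to first 0
Round 3: Greywater=18 Ironridge=23 → close Ironridge (overflow 10)
  23÷1 = 23 each, +1 to first 0

Closure order: Juniper, Dunmere, Ironridge
Last habitat: Greywater with 41 animals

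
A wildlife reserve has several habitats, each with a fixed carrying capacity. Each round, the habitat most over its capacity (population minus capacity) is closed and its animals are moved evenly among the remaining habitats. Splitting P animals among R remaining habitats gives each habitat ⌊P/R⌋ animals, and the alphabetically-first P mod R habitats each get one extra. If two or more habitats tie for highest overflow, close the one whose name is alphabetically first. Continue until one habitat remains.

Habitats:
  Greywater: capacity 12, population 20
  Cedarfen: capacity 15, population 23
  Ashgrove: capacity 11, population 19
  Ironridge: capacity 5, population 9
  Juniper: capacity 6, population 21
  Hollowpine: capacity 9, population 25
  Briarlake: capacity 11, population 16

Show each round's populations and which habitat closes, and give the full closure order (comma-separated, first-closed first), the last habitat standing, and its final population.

Round 1: Ashgrove=19 Briarlake=16 Cedarfen=23 Greywater=20 Hollowpine=25 Ironridge=9 Juniper=21 → close Hollowpine (overflow 16)
  25÷6 = 4 each, +1 to first 1
Round 2: Ashgrove=24 Briarlake=20 Cedarfen=27 Greywater=24 Ironridge=13 Juniper=25 → close Juniper (overflow 19)
  25÷5 = 5 each, +1 to first 0
Round 3: Ashgrove=29 Briarlake=25 Cedarfen=32 Greywater=29 Ironridge=18 → close Ashgrove (overflow 18)
  29÷4 = 7 each, +1 to first 1
Round 4: Briarlake=33 Cedarfen=39 Greywater=36 Ironridge=25 → close Cedarfen (overflow 24)
  39÷3 = 13 each, +1 to first 0
Round 5: Briarlake=46 Greywater=49 Ironridge=38 → close Greywater (overflow 37)
  49÷2 = 24 each, +1 to first 1
Round 6: Briarlake=71 Ironridge=62 → close Briarlake (overflow 60)
  71÷1 = 71 each, +1 to first 0

Closure order: Hollowpine, Juniper, Ashgrove, Cedarfen, Greywater, Briarlake
Last habitat: Ironridge with 133 animals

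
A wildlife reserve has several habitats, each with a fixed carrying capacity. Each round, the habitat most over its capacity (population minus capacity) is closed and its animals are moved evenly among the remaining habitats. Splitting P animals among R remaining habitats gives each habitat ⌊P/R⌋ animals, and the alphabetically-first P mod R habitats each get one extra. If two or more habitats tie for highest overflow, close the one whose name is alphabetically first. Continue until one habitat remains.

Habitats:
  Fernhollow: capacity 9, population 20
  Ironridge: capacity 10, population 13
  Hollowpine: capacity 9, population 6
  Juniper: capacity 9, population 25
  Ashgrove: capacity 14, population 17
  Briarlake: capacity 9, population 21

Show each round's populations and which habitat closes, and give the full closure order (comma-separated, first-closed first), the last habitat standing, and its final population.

Closure order: Juniper, Briarlake, Fernhollow, Ashgrove, Ironridge
Last habitat: Hollowpine with 102 animals

Round 1: Ashgrove=17 Briarlake=21 Fernhollow=20 Hollowpine=6 Ironridge=13 Juniper=25 → close Juniper (overflow 16)
  25÷5 = 5 each, +1 to first 0
Round 2: Ashgrove=22 Briarlake=26 Fernhollow=25 Hollowpine=11 Ironridge=18 → close Briarlake (overflow 17)
  26÷4 = 6 each, +1 to first 2
Round 3: Ashgrove=29 Fernhollow=32 Hollowpine=17 Ironridge=24 → close Fernhollow (overflow 23)
  32÷3 = 10 each, +1 to first 2
Round 4: Ashgrove=40 Hollowpine=28 Ironridge=34 → close Ashgrove (overflow 26)
  40÷2 = 20 each, +1 to first 0
Round 5: Hollowpine=48 Ironridge=54 → close Ironridge (overflow 44)
  54÷1 = 54 each, +1 to first 0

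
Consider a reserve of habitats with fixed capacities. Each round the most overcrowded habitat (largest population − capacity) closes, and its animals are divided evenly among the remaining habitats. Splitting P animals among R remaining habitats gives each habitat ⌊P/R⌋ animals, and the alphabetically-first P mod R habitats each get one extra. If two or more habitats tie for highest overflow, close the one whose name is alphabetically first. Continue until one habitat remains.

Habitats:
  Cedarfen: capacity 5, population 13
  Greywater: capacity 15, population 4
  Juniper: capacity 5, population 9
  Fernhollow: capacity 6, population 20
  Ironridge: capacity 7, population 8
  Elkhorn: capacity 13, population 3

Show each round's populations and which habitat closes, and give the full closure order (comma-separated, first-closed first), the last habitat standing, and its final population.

Round 1: Cedarfen=13 Elkhorn=3 Fernhollow=20 Greywater=4 Ironridge=8 Juniper=9 → close Fernhollow (overflow 14)
  20÷5 = 4 each, +1 to first 0
Round 2: Cedarfen=17 Elkhorn=7 Greywater=8 Ironridge=12 Juniper=13 → close Cedarfen (overflow 12)
  17÷4 = 4 each, +1 to first 1
Round 3: Elkhorn=12 Greywater=12 Ironridge=16 Juniper=17 → close Juniper (overflow 12)
  17÷3 = 5 each, +1 to first 2
Round 4: Elkhorn=18 Greywater=18 Ironridge=21 → close Ironridge (overflow 14)
  21÷2 = 10 each, +1 to first 1
Round 5: Elkhorn=29 Greywater=28 → close Elkhorn (overflow 16)
  29÷1 = 29 each, +1 to first 0

Closure order: Fernhollow, Cedarfen, Juniper, Ironridge, Elkhorn
Last habitat: Greywater with 57 animals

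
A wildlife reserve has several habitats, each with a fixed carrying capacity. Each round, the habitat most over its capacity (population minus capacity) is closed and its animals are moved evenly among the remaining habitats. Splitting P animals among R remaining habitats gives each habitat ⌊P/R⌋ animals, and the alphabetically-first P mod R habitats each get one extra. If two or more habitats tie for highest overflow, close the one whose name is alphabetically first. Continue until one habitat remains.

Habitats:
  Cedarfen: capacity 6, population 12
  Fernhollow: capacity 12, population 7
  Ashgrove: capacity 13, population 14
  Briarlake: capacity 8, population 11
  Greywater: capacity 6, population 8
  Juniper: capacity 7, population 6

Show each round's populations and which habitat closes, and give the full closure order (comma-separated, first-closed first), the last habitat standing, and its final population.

Round 1: Ashgrove=14 Briarlake=11 Cedarfen=12 Fernhollow=7 Greywater=8 Juniper=6 → close Cedarfen (overflow 6)
  12÷5 = 2 each, +1 to first 2
Round 2: Ashgrove=17 Briarlake=14 Fernhollow=9 Greywater=10 Juniper=8 → close Briarlake (overflow 6)
  14÷4 = 3 each, +1 to first 2
Round 3: Ashgrove=21 Fernhollow=13 Greywater=13 Juniper=11 → close Ashgrove (overflow 8)
  21÷3 = 7 each, +1 to first 0
Round 4: Fernhollow=20 Greywater=20 Juniper=18 → close Greywater (overflow 14)
  20÷2 = 10 each, +1 to first 0
Round 5: Fernhollow=30 Juniper=28 → close Juniper (overflow 21)
  28÷1 = 28 each, +1 to first 0

Closure order: Cedarfen, Briarlake, Ashgrove, Greywater, Juniper
Last habitat: Fernhollow with 58 animals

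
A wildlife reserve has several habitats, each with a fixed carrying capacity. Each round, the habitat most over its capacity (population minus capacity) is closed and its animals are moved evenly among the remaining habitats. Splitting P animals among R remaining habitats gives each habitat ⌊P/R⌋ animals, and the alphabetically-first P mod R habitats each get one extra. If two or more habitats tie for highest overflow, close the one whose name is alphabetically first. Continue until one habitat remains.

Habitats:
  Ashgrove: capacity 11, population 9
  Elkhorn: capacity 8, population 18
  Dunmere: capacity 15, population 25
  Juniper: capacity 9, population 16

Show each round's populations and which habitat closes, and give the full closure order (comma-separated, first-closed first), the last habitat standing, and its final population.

Closure order: Dunmere, Elkhorn, Juniper
Last habitat: Ashgrove with 68 animals

Round 1: Ashgrove=9 Dunmere=25 Elkhorn=18 Juniper=16 → close Dunmere (overflow 10)
  25÷3 = 8 each, +1 to first 1
Round 2: Ashgrove=18 Elkhorn=26 Juniper=24 → close Elkhorn (overflow 18)
  26÷2 = 13 each, +1 to first 0
Round 3: Ashgrove=31 Juniper=37 → close Juniper (overflow 28)
  37÷1 = 37 each, +1 to first 0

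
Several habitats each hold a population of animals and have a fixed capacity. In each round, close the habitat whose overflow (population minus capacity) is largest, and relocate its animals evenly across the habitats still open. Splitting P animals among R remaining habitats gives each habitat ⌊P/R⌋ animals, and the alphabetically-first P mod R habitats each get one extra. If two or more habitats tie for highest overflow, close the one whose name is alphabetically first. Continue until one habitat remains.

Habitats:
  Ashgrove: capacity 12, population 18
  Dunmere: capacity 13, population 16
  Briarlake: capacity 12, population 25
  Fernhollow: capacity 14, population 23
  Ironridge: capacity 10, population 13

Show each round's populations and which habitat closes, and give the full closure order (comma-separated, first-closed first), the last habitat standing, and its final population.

Closure order: Briarlake, Fernhollow, Ashgrove, Dunmere
Last habitat: Ironridge with 95 animals

Round 1: Ashgrove=18 Briarlake=25 Dunmere=16 Fernhollow=23 Ironridge=13 → close Briarlake (overflow 13)
  25÷4 = 6 each, +1 to first 1
Round 2: Ashgrove=25 Dunmere=22 Fernhollow=29 Ironridge=19 → close Fernhollow (overflow 15)
  29÷3 = 9 each, +1 to first 2
Round 3: Ashgrove=35 Dunmere=32 Ironridge=28 → close Ashgrove (overflow 23)
  35÷2 = 17 each, +1 to first 1
Round 4: Dunmere=50 Ironridge=45 → close Dunmere (overflow 37)
  50÷1 = 50 each, +1 to first 0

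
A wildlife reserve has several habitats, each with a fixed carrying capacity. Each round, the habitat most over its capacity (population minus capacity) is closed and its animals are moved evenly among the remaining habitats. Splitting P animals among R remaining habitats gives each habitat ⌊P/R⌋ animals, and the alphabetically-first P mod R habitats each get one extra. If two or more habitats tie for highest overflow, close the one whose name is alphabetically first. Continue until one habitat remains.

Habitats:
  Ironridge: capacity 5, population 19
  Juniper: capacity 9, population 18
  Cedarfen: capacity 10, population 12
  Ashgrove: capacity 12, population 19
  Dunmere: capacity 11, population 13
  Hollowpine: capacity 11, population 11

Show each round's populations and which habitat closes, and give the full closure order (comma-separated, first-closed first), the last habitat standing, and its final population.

Round 1: Ashgrove=19 Cedarfen=12 Dunmere=13 Hollowpine=11 Ironridge=19 Juniper=18 → close Ironridge (overflow 14)
  19÷5 = 3 each, +1 to first 4
Round 2: Ashgrove=23 Cedarfen=16 Dunmere=17 Hollowpine=15 Juniper=21 → close Juniper (overflow 12)
  21÷4 = 5 each, +1 to first 1
Round 3: Ashgrove=29 Cedarfen=21 Dunmere=22 Hollowpine=20 → close Ashgrove (overflow 17)
  29÷3 = 9 each, +1 to first 2
Round 4: Cedarfen=31 Dunmere=32 Hollowpine=29 → close Cedarfen (overflow 21)
  31÷2 = 15 each, +1 to first 1
Round 5: Dunmere=48 Hollowpine=44 → close Dunmere (overflow 37)
  48÷1 = 48 each, +1 to first 0

Closure order: Ironridge, Juniper, Ashgrove, Cedarfen, Dunmere
Last habitat: Hollowpine with 92 animals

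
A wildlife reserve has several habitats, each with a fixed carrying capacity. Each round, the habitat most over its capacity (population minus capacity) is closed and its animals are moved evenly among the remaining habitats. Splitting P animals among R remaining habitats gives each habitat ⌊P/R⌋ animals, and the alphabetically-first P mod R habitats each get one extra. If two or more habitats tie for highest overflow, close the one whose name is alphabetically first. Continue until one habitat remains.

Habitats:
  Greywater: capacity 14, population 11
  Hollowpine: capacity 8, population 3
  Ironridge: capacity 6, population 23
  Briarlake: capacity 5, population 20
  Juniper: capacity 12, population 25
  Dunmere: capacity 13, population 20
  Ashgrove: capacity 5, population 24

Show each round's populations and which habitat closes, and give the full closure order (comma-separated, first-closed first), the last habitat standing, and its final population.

Round 1: Ashgrove=24 Briarlake=20 Dunmere=20 Greywater=11 Hollowpine=3 Ironridge=23 Juniper=25 → close Ashgrove (overflow 19)
  24÷6 = 4 each, +1 to first 0
Round 2: Briarlake=24 Dunmere=24 Greywater=15 Hollowpine=7 Ironridge=27 Juniper=29 → close Ironridge (overflow 21)
  27÷5 = 5 each, +1 to first 2
Round 3: Briarlake=30 Dunmere=30 Greywater=20 Hollowpine=12 Juniper=34 → close Briarlake (overflow 25)
  30÷4 = 7 each, +1 to first 2
Round 4: Dunmere=38 Greywater=28 Hollowpine=19 Juniper=41 → close Juniper (overflow 29)
  41÷3 = 13 each, +1 to first 2
Round 5: Dunmere=52 Greywater=42 Hollowpine=32 → close Dunmere (overflow 39)
  52÷2 = 26 each, +1 to first 0
Round 6: Greywater=68 Hollowpine=58 → close Greywater (overflow 54)
  68÷1 = 68 each, +1 to first 0

Closure order: Ashgrove, Ironridge, Briarlake, Juniper, Dunmere, Greywater
Last habitat: Hollowpine with 126 animals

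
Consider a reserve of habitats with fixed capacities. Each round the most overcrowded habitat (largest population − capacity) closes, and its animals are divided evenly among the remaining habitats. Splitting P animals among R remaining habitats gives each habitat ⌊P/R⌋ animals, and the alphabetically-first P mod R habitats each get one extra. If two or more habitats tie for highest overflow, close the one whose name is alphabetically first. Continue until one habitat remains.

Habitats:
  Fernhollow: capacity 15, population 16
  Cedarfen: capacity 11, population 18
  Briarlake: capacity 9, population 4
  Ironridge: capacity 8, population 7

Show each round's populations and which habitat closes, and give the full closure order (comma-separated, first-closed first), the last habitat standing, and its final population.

Closure order: Cedarfen, Fernhollow, Ironridge
Last habitat: Briarlake with 45 animals

Round 1: Briarlake=4 Cedarfen=18 Fernhollow=16 Ironridge=7 → close Cedarfen (overflow 7)
  18÷3 = 6 each, +1 to first 0
Round 2: Briarlake=10 Fernhollow=22 Ironridge=13 → close Fernhollow (overflow 7)
  22÷2 = 11 each, +1 to first 0
Round 3: Briarlake=21 Ironridge=24 → close Ironridge (overflow 16)
  24÷1 = 24 each, +1 to first 0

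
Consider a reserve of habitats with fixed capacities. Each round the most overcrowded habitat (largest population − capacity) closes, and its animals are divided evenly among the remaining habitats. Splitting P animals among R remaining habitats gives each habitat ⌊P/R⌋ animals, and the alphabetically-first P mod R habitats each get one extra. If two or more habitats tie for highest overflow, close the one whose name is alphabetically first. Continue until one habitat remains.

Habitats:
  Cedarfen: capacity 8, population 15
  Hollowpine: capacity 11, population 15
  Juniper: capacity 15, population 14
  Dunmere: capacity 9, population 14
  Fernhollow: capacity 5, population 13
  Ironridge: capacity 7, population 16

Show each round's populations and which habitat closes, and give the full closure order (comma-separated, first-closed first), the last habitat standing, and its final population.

Round 1: Cedarfen=15 Dunmere=14 Fernhollow=13 Hollowpine=15 Ironridge=16 Juniper=14 → close Ironridge (overflow 9)
  16÷5 = 3 each, +1 to first 1
Round 2: Cedarfen=19 Dunmere=17 Fernhollow=16 Hollowpine=18 Juniper=17 → close Cedarfen (overflow 11)
  19÷4 = 4 each, +1 to first 3
Round 3: Dunmere=22 Fernhollow=21 Hollowpine=23 Juniper=21 → close Fernhollow (overflow 16)
  21÷3 = 7 each, +1 to first 0
Round 4: Dunmere=29 Hollowpine=30 Juniper=28 → close Dunmere (overflow 20)
  29÷2 = 14 each, +1 to first 1
Round 5: Hollowpine=45 Juniper=42 → close Hollowpine (overflow 34)
  45÷1 = 45 each, +1 to first 0

Closure order: Ironridge, Cedarfen, Fernhollow, Dunmere, Hollowpine
Last habitat: Juniper with 87 animals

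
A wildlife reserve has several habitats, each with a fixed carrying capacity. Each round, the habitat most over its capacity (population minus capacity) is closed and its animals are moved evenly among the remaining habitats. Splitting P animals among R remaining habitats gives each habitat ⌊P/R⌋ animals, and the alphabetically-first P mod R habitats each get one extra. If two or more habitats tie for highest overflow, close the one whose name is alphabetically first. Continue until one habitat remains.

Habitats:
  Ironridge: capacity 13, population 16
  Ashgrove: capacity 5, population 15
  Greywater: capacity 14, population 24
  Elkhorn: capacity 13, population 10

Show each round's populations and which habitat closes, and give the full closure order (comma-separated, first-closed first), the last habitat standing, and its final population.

Closure order: Ashgrove, Greywater, Ironridge
Last habitat: Elkhorn with 65 animals

Round 1: Ashgrove=15 Elkhorn=10 Greywater=24 Ironridge=16 → close Ashgrove (overflow 10)
  15÷3 = 5 each, +1 to first 0
Round 2: Elkhorn=15 Greywater=29 Ironridge=21 → close Greywater (overflow 15)
  29÷2 = 14 each, +1 to first 1
Round 3: Elkhorn=30 Ironridge=35 → close Ironridge (overflow 22)
  35÷1 = 35 each, +1 to first 0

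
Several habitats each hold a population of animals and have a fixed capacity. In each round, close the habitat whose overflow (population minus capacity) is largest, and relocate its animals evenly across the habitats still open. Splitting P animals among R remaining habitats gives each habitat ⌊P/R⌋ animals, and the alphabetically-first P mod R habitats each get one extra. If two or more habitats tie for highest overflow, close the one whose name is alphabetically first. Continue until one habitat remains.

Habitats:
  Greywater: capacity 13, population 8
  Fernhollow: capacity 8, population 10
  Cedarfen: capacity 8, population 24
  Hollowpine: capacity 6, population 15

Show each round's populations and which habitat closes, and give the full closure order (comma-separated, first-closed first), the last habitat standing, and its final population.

Closure order: Cedarfen, Hollowpine, Fernhollow
Last habitat: Greywater with 57 animals

Round 1: Cedarfen=24 Fernhollow=10 Greywater=8 Hollowpine=15 → close Cedarfen (overflow 16)
  24÷3 = 8 each, +1 to first 0
Round 2: Fernhollow=18 Greywater=16 Hollowpine=23 → close Hollowpine (overflow 17)
  23÷2 = 11 each, +1 to first 1
Round 3: Fernhollow=30 Greywater=27 → close Fernhollow (overflow 22)
  30÷1 = 30 each, +1 to first 0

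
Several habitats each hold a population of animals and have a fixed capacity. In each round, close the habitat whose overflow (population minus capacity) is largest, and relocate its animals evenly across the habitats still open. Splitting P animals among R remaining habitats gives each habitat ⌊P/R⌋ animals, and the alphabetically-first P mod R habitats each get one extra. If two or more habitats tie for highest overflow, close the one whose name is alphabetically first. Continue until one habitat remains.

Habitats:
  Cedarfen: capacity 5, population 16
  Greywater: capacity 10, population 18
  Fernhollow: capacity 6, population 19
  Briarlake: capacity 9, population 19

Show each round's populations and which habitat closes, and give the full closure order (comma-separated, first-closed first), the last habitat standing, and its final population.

Round 1: Briarlake=19 Cedarfen=16 Fernhollow=19 Greywater=18 → close Fernhollow (overflow 13)
  19÷3 = 6 each, +1 to first 1
Round 2: Briarlake=26 Cedarfen=22 Greywater=24 → close Briarlake (overflow 17)
  26÷2 = 13 each, +1 to first 0
Round 3: Cedarfen=35 Greywater=37 → close Cedarfen (overflow 30)
  35÷1 = 35 each, +1 to first 0

Closure order: Fernhollow, Briarlake, Cedarfen
Last habitat: Greywater with 72 animals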